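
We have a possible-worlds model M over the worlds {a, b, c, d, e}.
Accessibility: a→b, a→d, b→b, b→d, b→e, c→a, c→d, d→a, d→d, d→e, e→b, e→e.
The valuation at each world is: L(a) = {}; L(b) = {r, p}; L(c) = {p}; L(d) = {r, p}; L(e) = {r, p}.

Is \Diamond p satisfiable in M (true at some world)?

Yes

Recall that \Diamond ψ holds at a world iff ψ holds at some accessible world.
Let φ = \Diamond p. Evaluate φ at each world:
  a (successors {b, d}): φ is true.
  b (successors {b, d, e}): φ is true.
  c (successors {a, d}): φ is true.
  d (successors {a, d, e}): φ is true.
  e (successors {b, e}): φ is true.
Detail at a (witness):
  At a: \Diamond p requires p at some successor in {b, d}.
    p holds at b, so \Diamond p is true at a.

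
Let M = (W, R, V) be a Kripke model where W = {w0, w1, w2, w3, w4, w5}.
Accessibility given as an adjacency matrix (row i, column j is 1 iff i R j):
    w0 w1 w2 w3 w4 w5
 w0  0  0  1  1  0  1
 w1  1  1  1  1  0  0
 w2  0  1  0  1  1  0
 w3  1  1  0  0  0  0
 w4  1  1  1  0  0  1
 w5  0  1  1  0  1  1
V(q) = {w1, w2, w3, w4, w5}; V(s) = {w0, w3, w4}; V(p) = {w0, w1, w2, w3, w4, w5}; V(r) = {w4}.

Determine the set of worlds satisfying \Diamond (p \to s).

Recall that \Diamond ψ holds at a world iff ψ holds at some accessible world.
Let φ = \Diamond (p \to s). Evaluate φ at each world:
  w0 (successors {w2, w3, w5}): φ is true.
  w1 (successors {w0, w1, w2, w3}): φ is true.
  w2 (successors {w1, w3, w4}): φ is true.
  w3 (successors {w0, w1}): φ is true.
  w4 (successors {w0, w1, w2, w5}): φ is true.
  w5 (successors {w1, w2, w4, w5}): φ is true.
For instance, at w5:
  At w5: \Diamond (p \to s) requires p \to s at some successor in {w1, w2, w4, w5}.
    p \to s holds at w4, so \Diamond (p \to s) is true at w5.
Satisfying worlds: {w0, w1, w2, w3, w4, w5}

w0, w1, w2, w3, w4, w5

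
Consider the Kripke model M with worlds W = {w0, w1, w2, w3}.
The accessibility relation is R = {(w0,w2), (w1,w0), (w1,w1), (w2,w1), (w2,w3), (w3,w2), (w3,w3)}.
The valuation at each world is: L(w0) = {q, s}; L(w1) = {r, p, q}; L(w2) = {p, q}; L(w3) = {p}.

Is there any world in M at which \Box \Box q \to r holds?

Yes

Recall that \Box ψ holds at a world iff ψ holds at every accessible world, and \Diamond ψ holds iff ψ holds at some accessible world.
Let φ = \Box \Box q \to r. Evaluate φ at each world:
  w0 (successors {w2}): φ is true.
  w1 (successors {w0, w1}): φ is true.
  w2 (successors {w1, w3}): φ is true.
  w3 (successors {w2, w3}): φ is true.
Detail at w0 (witness):
  At w0: \Box \Box q is false, r is false, so \Box \Box q \to r is true.
    At w0: \Box \Box q requires \Box q at every successor {w2}.
      \Box q fails at w2, so \Box \Box q is false at w0.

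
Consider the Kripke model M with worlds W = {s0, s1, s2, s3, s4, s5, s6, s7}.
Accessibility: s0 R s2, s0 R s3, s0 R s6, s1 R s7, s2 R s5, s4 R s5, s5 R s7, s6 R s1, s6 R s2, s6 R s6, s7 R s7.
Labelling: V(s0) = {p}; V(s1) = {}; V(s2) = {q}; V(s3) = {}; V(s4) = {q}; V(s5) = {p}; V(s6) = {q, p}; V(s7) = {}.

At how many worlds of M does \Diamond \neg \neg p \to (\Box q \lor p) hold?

Let φ = \Diamond \neg \neg p \to (\Box q \lor p). Evaluate φ at each world:
  s0 (successors {s2, s3, s6}): φ is true.
  s1 (successors {s7}): φ is true.
  s2 (successors {s5}): φ is false.
  s3 (successors ∅): φ is true.
  s4 (successors {s5}): φ is false.
  s5 (successors {s7}): φ is true.
  s6 (successors {s1, s2, s6}): φ is true.
  s7 (successors {s7}): φ is true.
For instance, at s7:
  At s7: \Diamond \neg \neg p is false, \Box q \lor p is false, so \Diamond \neg \neg p \to (\Box q \lor p) is true.
    At s7: \Diamond \neg \neg p requires \neg \neg p at some successor in {s7}.
      At s7: \neg \neg p is false.
    So \Diamond \neg \neg p is false at s7.
    At s7: \Box q is false, p is false, so \Box q \lor p is false.
      At s7: \Box q requires q at every successor {s7}.
        q fails at s7, so \Box q is false at s7.
Satisfying worlds: {s0, s1, s3, s5, s6, s7}

6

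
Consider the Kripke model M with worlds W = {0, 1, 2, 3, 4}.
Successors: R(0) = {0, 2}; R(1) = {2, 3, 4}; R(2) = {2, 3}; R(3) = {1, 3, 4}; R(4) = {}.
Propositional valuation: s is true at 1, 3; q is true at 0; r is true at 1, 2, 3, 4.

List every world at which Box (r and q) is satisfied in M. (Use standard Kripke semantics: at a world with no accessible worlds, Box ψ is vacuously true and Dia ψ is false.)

Let φ = Box (r and q). Evaluate φ at each world:
  0 (successors {0, 2}): φ is false.
  1 (successors {2, 3, 4}): φ is false.
  2 (successors {2, 3}): φ is false.
  3 (successors {1, 3, 4}): φ is false.
  4 (successors ∅): φ is true.
For instance, at 3:
  At 3: Box (r and q) requires r and q at every successor {1, 3, 4}.
    r and q fails at 1, so Box (r and q) is false at 3.
Satisfying worlds: {4}

4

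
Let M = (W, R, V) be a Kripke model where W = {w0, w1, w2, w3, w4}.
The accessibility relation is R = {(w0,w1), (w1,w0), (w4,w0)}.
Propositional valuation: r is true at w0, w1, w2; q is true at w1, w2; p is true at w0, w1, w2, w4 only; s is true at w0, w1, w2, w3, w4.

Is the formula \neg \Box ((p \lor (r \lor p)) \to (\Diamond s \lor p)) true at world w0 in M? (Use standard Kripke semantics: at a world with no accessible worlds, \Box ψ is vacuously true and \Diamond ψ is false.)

No

Recall that \Box ψ holds at a world iff ψ holds at every accessible world, and \Diamond ψ holds iff ψ holds at some accessible world.
At w0: \Box ((p \lor (r \lor p)) \to (\Diamond s \lor p)) is true, so \neg \Box ((p \lor (r \lor p)) \to (\Diamond s \lor p)) is false.
  At w0: \Box ((p \lor (r \lor p)) \to (\Diamond s \lor p)) requires (p \lor (r \lor p)) \to (\Diamond s \lor p) at every successor {w1}.
      At w1: p \lor (r \lor p) is true, \Diamond s \lor p is true, so (p \lor (r \lor p)) \to (\Diamond s \lor p) is true.
  So \Box ((p \lor (r \lor p)) \to (\Diamond s \lor p)) is true at w0.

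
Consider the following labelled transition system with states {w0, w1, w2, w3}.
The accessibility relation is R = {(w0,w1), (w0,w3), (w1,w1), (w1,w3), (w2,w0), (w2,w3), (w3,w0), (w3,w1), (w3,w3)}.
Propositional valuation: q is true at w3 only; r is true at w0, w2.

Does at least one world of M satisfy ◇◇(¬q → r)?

Yes

Let φ = ◇◇(¬q → r). Evaluate φ at each world:
  w0 (successors {w1, w3}): φ is true.
  w1 (successors {w1, w3}): φ is true.
  w2 (successors {w0, w3}): φ is true.
  w3 (successors {w0, w1, w3}): φ is true.
Detail at w0 (witness):
  At w0: ◇◇(¬q → r) requires ◇(¬q → r) at some successor in {w1, w3}.
    ◇(¬q → r) holds at w1, so ◇◇(¬q → r) is true at w0.
      At w1: ◇(¬q → r) requires ¬q → r at some successor in {w1, w3}.
        ¬q → r holds at w3, so ◇(¬q → r) is true at w1.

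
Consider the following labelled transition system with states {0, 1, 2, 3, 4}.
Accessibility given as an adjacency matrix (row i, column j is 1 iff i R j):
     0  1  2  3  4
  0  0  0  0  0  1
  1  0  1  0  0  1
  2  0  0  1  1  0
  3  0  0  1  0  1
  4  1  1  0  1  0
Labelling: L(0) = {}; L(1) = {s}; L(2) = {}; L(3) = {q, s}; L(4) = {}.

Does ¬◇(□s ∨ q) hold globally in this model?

Let φ = ¬◇(□s ∨ q). Evaluate φ at each world:
  0 (successors {4}): φ is true.
  1 (successors {1, 4}): φ is true.
  2 (successors {2, 3}): φ is false.
  3 (successors {2, 4}): φ is true.
  4 (successors {0, 1, 3}): φ is false.
Detail at 2 (counterexample):
  At 2: ◇(□s ∨ q) is true, so ¬◇(□s ∨ q) is false.
    At 2: ◇(□s ∨ q) requires □s ∨ q at some successor in {2, 3}.
      □s ∨ q holds at 3, so ◇(□s ∨ q) is true at 2.

No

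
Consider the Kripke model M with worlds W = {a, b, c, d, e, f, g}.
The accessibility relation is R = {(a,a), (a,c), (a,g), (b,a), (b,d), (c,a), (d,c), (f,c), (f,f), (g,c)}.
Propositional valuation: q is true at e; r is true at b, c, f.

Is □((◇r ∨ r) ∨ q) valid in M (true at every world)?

Let φ = □((◇r ∨ r) ∨ q). Evaluate φ at each world:
  a (successors {a, c, g}): φ is true.
  b (successors {a, d}): φ is true.
  c (successors {a}): φ is true.
  d (successors {c}): φ is true.
  e (successors ∅): φ is true.
  f (successors {c, f}): φ is true.
  g (successors {c}): φ is true.
For instance, at d:
  At d: □((◇r ∨ r) ∨ q) requires (◇r ∨ r) ∨ q at every successor {c}.
      At c: ◇r ∨ r is true, q is false, so (◇r ∨ r) ∨ q is true.
  So □((◇r ∨ r) ∨ q) is true at d.

Yes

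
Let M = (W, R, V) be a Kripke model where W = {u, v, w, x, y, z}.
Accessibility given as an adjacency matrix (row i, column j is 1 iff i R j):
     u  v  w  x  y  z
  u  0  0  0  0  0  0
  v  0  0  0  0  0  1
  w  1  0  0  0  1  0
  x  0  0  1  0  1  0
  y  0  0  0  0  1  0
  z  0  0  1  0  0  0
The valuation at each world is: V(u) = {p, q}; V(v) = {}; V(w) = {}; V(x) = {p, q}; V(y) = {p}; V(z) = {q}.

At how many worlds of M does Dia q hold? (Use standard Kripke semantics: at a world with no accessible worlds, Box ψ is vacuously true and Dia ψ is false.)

2

Let φ = Dia q. Evaluate φ at each world:
  u (successors ∅): φ is false.
  v (successors {z}): φ is true.
  w (successors {u, y}): φ is true.
  x (successors {w, y}): φ is false.
  y (successors {y}): φ is false.
  z (successors {w}): φ is false.
For instance, at z:
  At z: Dia q requires q at some successor in {w}.
    At w: q is false.
  So Dia q is false at z.
Satisfying worlds: {v, w}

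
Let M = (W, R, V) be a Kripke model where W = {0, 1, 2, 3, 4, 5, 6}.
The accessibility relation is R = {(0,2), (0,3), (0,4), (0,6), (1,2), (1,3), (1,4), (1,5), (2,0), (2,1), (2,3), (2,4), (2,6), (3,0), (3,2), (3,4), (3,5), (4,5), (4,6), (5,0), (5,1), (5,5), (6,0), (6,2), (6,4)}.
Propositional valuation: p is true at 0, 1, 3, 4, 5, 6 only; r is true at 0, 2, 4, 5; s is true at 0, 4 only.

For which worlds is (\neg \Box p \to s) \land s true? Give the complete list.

Let φ = (\neg \Box p \to s) \land s. Evaluate φ at each world:
  0 (successors {2, 3, 4, 6}): φ is true.
  1 (successors {2, 3, 4, 5}): φ is false.
  2 (successors {0, 1, 3, 4, 6}): φ is false.
  3 (successors {0, 2, 4, 5}): φ is false.
  4 (successors {5, 6}): φ is true.
  5 (successors {0, 1, 5}): φ is false.
  6 (successors {0, 2, 4}): φ is false.
For instance, at 3:
  At 3: \neg \Box p \to s is false, s is false, so (\neg \Box p \to s) \land s is false.
    At 3: \neg \Box p is true, s is false, so \neg \Box p \to s is false.
      At 3: \Box p is false, so \neg \Box p is true.
Satisfying worlds: {0, 4}

0, 4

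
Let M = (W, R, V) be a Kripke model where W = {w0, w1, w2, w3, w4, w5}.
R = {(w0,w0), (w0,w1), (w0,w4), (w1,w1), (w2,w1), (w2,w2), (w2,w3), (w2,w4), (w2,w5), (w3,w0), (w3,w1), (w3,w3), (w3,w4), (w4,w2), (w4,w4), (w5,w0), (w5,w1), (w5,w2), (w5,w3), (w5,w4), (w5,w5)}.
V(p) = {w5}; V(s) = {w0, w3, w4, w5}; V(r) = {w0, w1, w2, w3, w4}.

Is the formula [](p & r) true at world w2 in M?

At w2: [](p & r) requires p & r at every successor {w1, w2, w3, w4, w5}.
  p & r fails at w1, so [](p & r) is false at w2.

No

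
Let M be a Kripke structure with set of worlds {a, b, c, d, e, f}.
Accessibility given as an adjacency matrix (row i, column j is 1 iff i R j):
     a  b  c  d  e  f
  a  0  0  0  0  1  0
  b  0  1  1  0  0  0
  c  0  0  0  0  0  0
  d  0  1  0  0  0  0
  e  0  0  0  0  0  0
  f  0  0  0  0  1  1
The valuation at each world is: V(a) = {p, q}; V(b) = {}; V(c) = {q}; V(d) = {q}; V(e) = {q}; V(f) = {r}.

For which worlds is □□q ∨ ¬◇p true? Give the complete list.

a, b, c, d, e, f

Let φ = □□q ∨ ¬◇p. Evaluate φ at each world:
  a (successors {e}): φ is true.
  b (successors {b, c}): φ is true.
  c (successors ∅): φ is true.
  d (successors {b}): φ is true.
  e (successors ∅): φ is true.
  f (successors {e, f}): φ is true.
For instance, at d:
  At d: □□q is false, ¬◇p is true, so □□q ∨ ¬◇p is true.
    At d: □□q requires □q at every successor {b}.
      □q fails at b, so □□q is false at d.
    At d: ◇p is false, so ¬◇p is true.
      At d: ◇p requires p at some successor in {b}.
        At b: p is false.
      So ◇p is false at d.
Satisfying worlds: {a, b, c, d, e, f}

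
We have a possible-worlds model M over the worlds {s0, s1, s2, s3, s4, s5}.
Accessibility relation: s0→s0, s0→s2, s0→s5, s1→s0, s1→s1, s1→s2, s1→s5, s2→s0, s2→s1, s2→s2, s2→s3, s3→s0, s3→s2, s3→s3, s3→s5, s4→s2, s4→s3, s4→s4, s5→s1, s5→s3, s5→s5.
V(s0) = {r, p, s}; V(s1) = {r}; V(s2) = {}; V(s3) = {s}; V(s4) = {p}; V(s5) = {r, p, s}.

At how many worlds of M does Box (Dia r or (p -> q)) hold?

Let φ = Box (Dia r or (p -> q)). Evaluate φ at each world:
  s0 (successors {s0, s2, s5}): φ is true.
  s1 (successors {s0, s1, s2, s5}): φ is true.
  s2 (successors {s0, s1, s2, s3}): φ is true.
  s3 (successors {s0, s2, s3, s5}): φ is true.
  s4 (successors {s2, s3, s4}): φ is false.
  s5 (successors {s1, s3, s5}): φ is true.
For instance, at s2:
  At s2: Box (Dia r or (p -> q)) requires Dia r or (p -> q) at every successor {s0, s1, s2, s3}.
    At s0: Dia r or (p -> q) is true.
    At s1: Dia r or (p -> q) is true.
    At s2: Dia r or (p -> q) is true.
    At s3: Dia r or (p -> q) is true.
  So Box (Dia r or (p -> q)) is true at s2.
Satisfying worlds: {s0, s1, s2, s3, s5}

5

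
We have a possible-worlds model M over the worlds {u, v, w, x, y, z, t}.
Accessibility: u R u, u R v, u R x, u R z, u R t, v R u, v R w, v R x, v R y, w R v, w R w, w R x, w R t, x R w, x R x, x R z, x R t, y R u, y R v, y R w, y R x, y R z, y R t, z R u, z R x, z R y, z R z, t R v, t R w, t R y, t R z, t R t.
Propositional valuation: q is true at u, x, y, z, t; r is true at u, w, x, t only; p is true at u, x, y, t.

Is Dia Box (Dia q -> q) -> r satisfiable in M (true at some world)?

Let φ = Dia Box (Dia q -> q) -> r. Evaluate φ at each world:
  u (successors {u, v, x, z, t}): φ is true.
  v (successors {u, w, x, y}): φ is true.
  w (successors {v, w, x, t}): φ is true.
  x (successors {w, x, z, t}): φ is true.
  y (successors {u, v, w, x, z, t}): φ is false.
  z (successors {u, x, y, z}): φ is false.
  t (successors {v, w, y, z, t}): φ is true.
Detail at u (witness):
  At u: Dia Box (Dia q -> q) is true, r is true, so Dia Box (Dia q -> q) -> r is true.
    At u: Dia Box (Dia q -> q) requires Box (Dia q -> q) at some successor in {u, v, x, z, t}.
      Box (Dia q -> q) holds at z, so Dia Box (Dia q -> q) is true at u.

Yes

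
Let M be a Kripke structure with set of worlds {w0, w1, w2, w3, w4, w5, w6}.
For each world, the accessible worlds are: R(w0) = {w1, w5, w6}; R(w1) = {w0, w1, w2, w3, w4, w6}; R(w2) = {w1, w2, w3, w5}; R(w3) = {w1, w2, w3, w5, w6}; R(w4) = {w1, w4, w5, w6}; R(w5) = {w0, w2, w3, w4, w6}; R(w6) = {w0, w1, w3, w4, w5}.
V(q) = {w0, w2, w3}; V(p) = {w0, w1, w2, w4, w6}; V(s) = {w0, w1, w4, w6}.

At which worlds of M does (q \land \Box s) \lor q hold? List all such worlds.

Let φ = (q \land \Box s) \lor q. Evaluate φ at each world:
  w0 (successors {w1, w5, w6}): φ is true.
  w1 (successors {w0, w1, w2, w3, w4, w6}): φ is false.
  w2 (successors {w1, w2, w3, w5}): φ is true.
  w3 (successors {w1, w2, w3, w5, w6}): φ is true.
  w4 (successors {w1, w4, w5, w6}): φ is false.
  w5 (successors {w0, w2, w3, w4, w6}): φ is false.
  w6 (successors {w0, w1, w3, w4, w5}): φ is false.
For instance, at w1:
  At w1: q \land \Box s is false, q is false, so (q \land \Box s) \lor q is false.
    At w1: q is false, \Box s is false, so q \land \Box s is false.
      At w1: \Box s requires s at every successor {w0, w1, w2, w3, w4, w6}.
        s fails at w2, so \Box s is false at w1.
Satisfying worlds: {w0, w2, w3}

w0, w2, w3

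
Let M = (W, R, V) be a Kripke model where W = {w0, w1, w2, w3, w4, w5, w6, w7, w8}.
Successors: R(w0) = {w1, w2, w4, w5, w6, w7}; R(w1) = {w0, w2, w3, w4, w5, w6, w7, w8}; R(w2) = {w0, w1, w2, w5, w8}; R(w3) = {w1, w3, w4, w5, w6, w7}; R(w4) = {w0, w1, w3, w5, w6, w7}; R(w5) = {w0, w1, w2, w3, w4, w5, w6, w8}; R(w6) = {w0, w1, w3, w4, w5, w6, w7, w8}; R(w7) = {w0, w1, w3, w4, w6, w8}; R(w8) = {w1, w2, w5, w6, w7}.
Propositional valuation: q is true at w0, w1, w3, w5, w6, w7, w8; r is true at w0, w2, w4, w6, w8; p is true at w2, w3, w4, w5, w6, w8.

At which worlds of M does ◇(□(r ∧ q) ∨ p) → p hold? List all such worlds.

Let φ = ◇(□(r ∧ q) ∨ p) → p. Evaluate φ at each world:
  w0 (successors {w1, w2, w4, w5, w6, w7}): φ is false.
  w1 (successors {w0, w2, w3, w4, w5, w6, w7, w8}): φ is false.
  w2 (successors {w0, w1, w2, w5, w8}): φ is true.
  w3 (successors {w1, w3, w4, w5, w6, w7}): φ is true.
  w4 (successors {w0, w1, w3, w5, w6, w7}): φ is true.
  w5 (successors {w0, w1, w2, w3, w4, w5, w6, w8}): φ is true.
  w6 (successors {w0, w1, w3, w4, w5, w6, w7, w8}): φ is true.
  w7 (successors {w0, w1, w3, w4, w6, w8}): φ is false.
  w8 (successors {w1, w2, w5, w6, w7}): φ is true.
For instance, at w5:
  At w5: ◇(□(r ∧ q) ∨ p) is true, p is true, so ◇(□(r ∧ q) ∨ p) → p is true.
    At w5: ◇(□(r ∧ q) ∨ p) requires □(r ∧ q) ∨ p at some successor in {w0, w1, w2, w3, w4, w5, w6, w8}.
      □(r ∧ q) ∨ p holds at w2, so ◇(□(r ∧ q) ∨ p) is true at w5.
Satisfying worlds: {w2, w3, w4, w5, w6, w8}

w2, w3, w4, w5, w6, w8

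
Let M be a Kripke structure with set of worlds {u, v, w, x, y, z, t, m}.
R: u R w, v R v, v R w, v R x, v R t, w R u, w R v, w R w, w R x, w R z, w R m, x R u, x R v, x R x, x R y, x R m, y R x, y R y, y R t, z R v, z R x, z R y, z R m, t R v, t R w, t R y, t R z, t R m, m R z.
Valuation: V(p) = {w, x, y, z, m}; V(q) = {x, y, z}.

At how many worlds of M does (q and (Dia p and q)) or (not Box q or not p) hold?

7

Recall that Box ψ holds at a world iff ψ holds at every accessible world, and Dia ψ holds iff ψ holds at some accessible world.
Let φ = (q and (Dia p and q)) or (not Box q or not p). Evaluate φ at each world:
  u (successors {w}): φ is true.
  v (successors {v, w, x, t}): φ is true.
  w (successors {u, v, w, x, z, m}): φ is true.
  x (successors {u, v, x, y, m}): φ is true.
  y (successors {x, y, t}): φ is true.
  z (successors {v, x, y, m}): φ is true.
  t (successors {v, w, y, z, m}): φ is true.
  m (successors {z}): φ is false.
For instance, at y:
  At y: q and (Dia p and q) is true, not Box q or not p is true, so (q and (Dia p and q)) or (not Box q or not p) is true.
    At y: q is true, Dia p and q is true, so q and (Dia p and q) is true.
      At y: Dia p is true, q is true, so Dia p and q is true.
    At y: not Box q is true, not p is false, so not Box q or not p is true.
      At y: Box q is false, so not Box q is true.
Satisfying worlds: {u, v, w, x, y, z, t}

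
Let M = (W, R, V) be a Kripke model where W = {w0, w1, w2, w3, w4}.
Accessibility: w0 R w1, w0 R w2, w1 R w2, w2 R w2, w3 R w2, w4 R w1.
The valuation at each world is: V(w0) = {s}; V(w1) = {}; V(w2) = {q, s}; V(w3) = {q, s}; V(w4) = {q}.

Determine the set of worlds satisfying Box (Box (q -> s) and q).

Recall that Box ψ holds at a world iff ψ holds at every accessible world, and Dia ψ holds iff ψ holds at some accessible world.
Let φ = Box (Box (q -> s) and q). Evaluate φ at each world:
  w0 (successors {w1, w2}): φ is false.
  w1 (successors {w2}): φ is true.
  w2 (successors {w2}): φ is true.
  w3 (successors {w2}): φ is true.
  w4 (successors {w1}): φ is false.
For instance, at w3:
  At w3: Box (Box (q -> s) and q) requires Box (q -> s) and q at every successor {w2}.
      At w2: Box (q -> s) is true, q is true, so Box (q -> s) and q is true.
  So Box (Box (q -> s) and q) is true at w3.
Satisfying worlds: {w1, w2, w3}

w1, w2, w3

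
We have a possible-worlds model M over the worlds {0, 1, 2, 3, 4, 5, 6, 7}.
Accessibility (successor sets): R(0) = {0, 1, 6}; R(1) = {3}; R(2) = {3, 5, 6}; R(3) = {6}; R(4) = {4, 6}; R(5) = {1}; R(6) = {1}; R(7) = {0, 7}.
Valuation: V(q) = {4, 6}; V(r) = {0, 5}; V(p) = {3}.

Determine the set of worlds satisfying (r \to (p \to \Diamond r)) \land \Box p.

Let φ = (r \to (p \to \Diamond r)) \land \Box p. Evaluate φ at each world:
  0 (successors {0, 1, 6}): φ is false.
  1 (successors {3}): φ is true.
  2 (successors {3, 5, 6}): φ is false.
  3 (successors {6}): φ is false.
  4 (successors {4, 6}): φ is false.
  5 (successors {1}): φ is false.
  6 (successors {1}): φ is false.
  7 (successors {0, 7}): φ is false.
For instance, at 1:
  At 1: r \to (p \to \Diamond r) is true, \Box p is true, so (r \to (p \to \Diamond r)) \land \Box p is true.
    At 1: r is false, p \to \Diamond r is true, so r \to (p \to \Diamond r) is true.
      At 1: p is false, \Diamond r is false, so p \to \Diamond r is true.
    At 1: \Box p requires p at every successor {3}.
      At 3: p is true.
    So \Box p is true at 1.
Satisfying worlds: {1}

1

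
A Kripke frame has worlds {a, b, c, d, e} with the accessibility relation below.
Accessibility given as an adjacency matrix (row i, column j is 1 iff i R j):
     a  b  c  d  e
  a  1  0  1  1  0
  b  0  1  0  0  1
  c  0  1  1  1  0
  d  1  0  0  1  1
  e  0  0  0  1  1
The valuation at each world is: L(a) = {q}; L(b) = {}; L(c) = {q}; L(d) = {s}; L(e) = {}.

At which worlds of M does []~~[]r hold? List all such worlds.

none

Let φ = []~~[]r. Evaluate φ at each world:
  a (successors {a, c, d}): φ is false.
  b (successors {b, e}): φ is false.
  c (successors {b, c, d}): φ is false.
  d (successors {a, d, e}): φ is false.
  e (successors {d, e}): φ is false.
For instance, at e:
  At e: []~~[]r requires ~~[]r at every successor {d, e}.
    ~~[]r fails at d, so []~~[]r is false at e.
      At d: ~[]r is true, so ~~[]r is false.
Satisfying worlds: none.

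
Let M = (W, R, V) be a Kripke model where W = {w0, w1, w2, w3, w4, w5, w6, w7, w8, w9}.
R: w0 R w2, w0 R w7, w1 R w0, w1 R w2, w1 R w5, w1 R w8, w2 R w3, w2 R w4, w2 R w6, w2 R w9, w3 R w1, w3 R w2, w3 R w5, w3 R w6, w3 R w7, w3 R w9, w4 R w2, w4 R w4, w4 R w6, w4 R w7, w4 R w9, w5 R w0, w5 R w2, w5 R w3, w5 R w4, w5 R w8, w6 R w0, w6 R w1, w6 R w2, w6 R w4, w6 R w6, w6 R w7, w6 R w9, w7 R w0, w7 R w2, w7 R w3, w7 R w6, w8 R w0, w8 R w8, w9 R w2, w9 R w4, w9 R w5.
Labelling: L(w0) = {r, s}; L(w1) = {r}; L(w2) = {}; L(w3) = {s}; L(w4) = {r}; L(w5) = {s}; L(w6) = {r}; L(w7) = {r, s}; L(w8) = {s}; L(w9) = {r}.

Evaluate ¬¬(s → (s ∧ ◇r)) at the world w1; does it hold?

Yes

At w1: ¬(s → (s ∧ ◇r)) is false, so ¬¬(s → (s ∧ ◇r)) is true.
  At w1: s → (s ∧ ◇r) is true, so ¬(s → (s ∧ ◇r)) is false.
    At w1: s is false, s ∧ ◇r is false, so s → (s ∧ ◇r) is true.
      At w1: s is false, ◇r is true, so s ∧ ◇r is false.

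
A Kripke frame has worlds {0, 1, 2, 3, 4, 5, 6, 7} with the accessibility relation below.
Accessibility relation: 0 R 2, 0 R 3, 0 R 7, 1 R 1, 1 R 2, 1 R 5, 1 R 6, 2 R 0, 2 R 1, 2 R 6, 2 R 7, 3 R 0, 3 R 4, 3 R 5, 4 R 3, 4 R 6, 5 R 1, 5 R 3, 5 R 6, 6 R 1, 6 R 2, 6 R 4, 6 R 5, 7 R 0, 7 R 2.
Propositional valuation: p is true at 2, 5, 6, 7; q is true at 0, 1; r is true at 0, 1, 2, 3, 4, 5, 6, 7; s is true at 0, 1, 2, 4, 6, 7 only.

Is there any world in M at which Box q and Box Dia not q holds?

No

Recall that Box ψ holds at a world iff ψ holds at every accessible world, and Dia ψ holds iff ψ holds at some accessible world.
Let φ = Box q and Box Dia not q. Evaluate φ at each world:
  0 (successors {2, 3, 7}): φ is false.
  1 (successors {1, 2, 5, 6}): φ is false.
  2 (successors {0, 1, 6, 7}): φ is false.
  3 (successors {0, 4, 5}): φ is false.
  4 (successors {3, 6}): φ is false.
  5 (successors {1, 3, 6}): φ is false.
  6 (successors {1, 2, 4, 5}): φ is false.
  7 (successors {0, 2}): φ is false.
For instance, at 1:
  At 1: Box q is false, Box Dia not q is true, so Box q and Box Dia not q is false.
    At 1: Box q requires q at every successor {1, 2, 5, 6}.
      q fails at 2, so Box q is false at 1.
    At 1: Box Dia not q requires Dia not q at every successor {1, 2, 5, 6}.
      At 1: Dia not q is true.
      At 2: Dia not q is true.
      At 5: Dia not q is true.
      At 6: Dia not q is true.
    So Box Dia not q is true at 1.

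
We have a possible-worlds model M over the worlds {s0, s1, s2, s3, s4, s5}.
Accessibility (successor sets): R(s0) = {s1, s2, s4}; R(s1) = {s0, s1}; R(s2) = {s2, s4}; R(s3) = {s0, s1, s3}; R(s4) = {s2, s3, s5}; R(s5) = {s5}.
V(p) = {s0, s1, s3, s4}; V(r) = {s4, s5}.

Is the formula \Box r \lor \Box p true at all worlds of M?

Let φ = \Box r \lor \Box p. Evaluate φ at each world:
  s0 (successors {s1, s2, s4}): φ is false.
  s1 (successors {s0, s1}): φ is true.
  s2 (successors {s2, s4}): φ is false.
  s3 (successors {s0, s1, s3}): φ is true.
  s4 (successors {s2, s3, s5}): φ is false.
  s5 (successors {s5}): φ is true.
Detail at s0 (counterexample):
  At s0: \Box r is false, \Box p is false, so \Box r \lor \Box p is false.
    At s0: \Box r requires r at every successor {s1, s2, s4}.
      r fails at s1, so \Box r is false at s0.
    At s0: \Box p requires p at every successor {s1, s2, s4}.
      p fails at s2, so \Box p is false at s0.

No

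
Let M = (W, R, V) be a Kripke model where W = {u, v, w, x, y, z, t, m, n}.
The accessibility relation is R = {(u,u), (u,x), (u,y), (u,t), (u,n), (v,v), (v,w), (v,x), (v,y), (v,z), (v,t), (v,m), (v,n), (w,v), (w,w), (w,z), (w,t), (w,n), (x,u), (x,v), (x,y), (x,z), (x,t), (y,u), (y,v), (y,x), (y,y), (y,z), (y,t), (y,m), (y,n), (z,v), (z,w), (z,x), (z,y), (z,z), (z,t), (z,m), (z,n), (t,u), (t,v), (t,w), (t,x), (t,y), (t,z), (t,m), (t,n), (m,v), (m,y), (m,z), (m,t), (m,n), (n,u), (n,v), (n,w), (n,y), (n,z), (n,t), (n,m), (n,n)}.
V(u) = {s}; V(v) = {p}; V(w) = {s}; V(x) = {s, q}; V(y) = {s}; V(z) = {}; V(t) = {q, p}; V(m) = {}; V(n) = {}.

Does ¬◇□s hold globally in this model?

Let φ = ¬◇□s. Evaluate φ at each world:
  u (successors {u, x, y, t, n}): φ is true.
  v (successors {v, w, x, y, z, t, m, n}): φ is true.
  w (successors {v, w, z, t, n}): φ is true.
  x (successors {u, v, y, z, t}): φ is true.
  y (successors {u, v, x, y, z, t, m, n}): φ is true.
  z (successors {v, w, x, y, z, t, m, n}): φ is true.
  t (successors {u, v, w, x, y, z, m, n}): φ is true.
  m (successors {v, y, z, t, n}): φ is true.
  n (successors {u, v, w, y, z, t, m, n}): φ is true.
For instance, at m:
  At m: ◇□s is false, so ¬◇□s is true.
    At m: ◇□s requires □s at some successor in {v, y, z, t, n}.
      At v: □s is false.
      At y: □s is false.
      At z: □s is false.
      At t: □s is false.
      At n: □s is false.
    So ◇□s is false at m.

Yes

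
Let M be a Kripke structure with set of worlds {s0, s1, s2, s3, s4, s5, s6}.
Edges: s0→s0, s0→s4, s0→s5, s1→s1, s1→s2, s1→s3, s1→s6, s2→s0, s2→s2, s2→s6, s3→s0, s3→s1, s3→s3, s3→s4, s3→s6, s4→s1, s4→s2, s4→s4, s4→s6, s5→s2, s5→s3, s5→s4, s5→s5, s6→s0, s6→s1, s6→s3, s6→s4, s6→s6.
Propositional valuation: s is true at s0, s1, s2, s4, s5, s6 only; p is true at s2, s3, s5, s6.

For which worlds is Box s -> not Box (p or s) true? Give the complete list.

Let φ = Box s -> not Box (p or s). Evaluate φ at each world:
  s0 (successors {s0, s4, s5}): φ is false.
  s1 (successors {s1, s2, s3, s6}): φ is true.
  s2 (successors {s0, s2, s6}): φ is false.
  s3 (successors {s0, s1, s3, s4, s6}): φ is true.
  s4 (successors {s1, s2, s4, s6}): φ is false.
  s5 (successors {s2, s3, s4, s5}): φ is true.
  s6 (successors {s0, s1, s3, s4, s6}): φ is true.
For instance, at s0:
  At s0: Box s is true, not Box (p or s) is false, so Box s -> not Box (p or s) is false.
    At s0: Box s requires s at every successor {s0, s4, s5}.
      At s0: s is true.
      At s4: s is true.
      At s5: s is true.
    So Box s is true at s0.
    At s0: Box (p or s) is true, so not Box (p or s) is false.
      At s0: Box (p or s) requires p or s at every successor {s0, s4, s5}.
        At s0: p or s is true.
        At s4: p or s is true.
        At s5: p or s is true.
      So Box (p or s) is true at s0.
Satisfying worlds: {s1, s3, s5, s6}

s1, s3, s5, s6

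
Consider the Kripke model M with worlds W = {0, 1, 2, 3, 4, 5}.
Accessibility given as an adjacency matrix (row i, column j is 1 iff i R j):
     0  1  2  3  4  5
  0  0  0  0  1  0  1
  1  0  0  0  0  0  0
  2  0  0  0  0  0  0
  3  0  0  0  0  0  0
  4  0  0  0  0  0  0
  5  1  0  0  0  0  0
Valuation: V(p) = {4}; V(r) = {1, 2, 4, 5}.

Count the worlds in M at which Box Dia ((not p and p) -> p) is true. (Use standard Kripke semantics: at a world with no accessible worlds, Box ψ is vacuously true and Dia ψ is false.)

5

Let φ = Box Dia ((not p and p) -> p). Evaluate φ at each world:
  0 (successors {3, 5}): φ is false.
  1 (successors ∅): φ is true.
  2 (successors ∅): φ is true.
  3 (successors ∅): φ is true.
  4 (successors ∅): φ is true.
  5 (successors {0}): φ is true.
For instance, at 0:
  At 0: Box Dia ((not p and p) -> p) requires Dia ((not p and p) -> p) at every successor {3, 5}.
    Dia ((not p and p) -> p) fails at 3, so Box Dia ((not p and p) -> p) is false at 0.
      At 3: no accessible worlds, so Dia ((not p and p) -> p) is false.
Satisfying worlds: {1, 2, 3, 4, 5}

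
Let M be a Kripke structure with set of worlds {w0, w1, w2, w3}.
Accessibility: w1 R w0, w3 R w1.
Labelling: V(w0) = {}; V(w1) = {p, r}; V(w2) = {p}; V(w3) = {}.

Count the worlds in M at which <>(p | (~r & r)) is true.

1

Recall that <>ψ holds at a world iff ψ holds at some accessible world.
Let φ = <>(p | (~r & r)). Evaluate φ at each world:
  w0 (successors ∅): φ is false.
  w1 (successors {w0}): φ is false.
  w2 (successors ∅): φ is false.
  w3 (successors {w1}): φ is true.
For instance, at w3:
  At w3: <>(p | (~r & r)) requires p | (~r & r) at some successor in {w1}.
    p | (~r & r) holds at w1, so <>(p | (~r & r)) is true at w3.
Satisfying worlds: {w3}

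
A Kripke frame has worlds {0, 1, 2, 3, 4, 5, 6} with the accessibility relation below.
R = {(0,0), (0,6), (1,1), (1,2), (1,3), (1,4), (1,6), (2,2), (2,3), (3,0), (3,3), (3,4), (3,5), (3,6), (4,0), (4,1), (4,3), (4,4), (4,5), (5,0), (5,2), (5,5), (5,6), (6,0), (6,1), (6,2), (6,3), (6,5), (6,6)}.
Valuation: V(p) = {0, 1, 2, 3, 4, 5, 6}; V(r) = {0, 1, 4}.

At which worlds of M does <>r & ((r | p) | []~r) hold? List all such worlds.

Let φ = <>r & ((r | p) | []~r). Evaluate φ at each world:
  0 (successors {0, 6}): φ is true.
  1 (successors {1, 2, 3, 4, 6}): φ is true.
  2 (successors {2, 3}): φ is false.
  3 (successors {0, 3, 4, 5, 6}): φ is true.
  4 (successors {0, 1, 3, 4, 5}): φ is true.
  5 (successors {0, 2, 5, 6}): φ is true.
  6 (successors {0, 1, 2, 3, 5, 6}): φ is true.
For instance, at 5:
  At 5: <>r is true, (r | p) | []~r is true, so <>r & ((r | p) | []~r) is true.
    At 5: <>r requires r at some successor in {0, 2, 5, 6}.
      r holds at 0, so <>r is true at 5.
    At 5: r | p is true, []~r is false, so (r | p) | []~r is true.
      At 5: []~r requires ~r at every successor {0, 2, 5, 6}.
        ~r fails at 0, so []~r is false at 5.
Satisfying worlds: {0, 1, 3, 4, 5, 6}

0, 1, 3, 4, 5, 6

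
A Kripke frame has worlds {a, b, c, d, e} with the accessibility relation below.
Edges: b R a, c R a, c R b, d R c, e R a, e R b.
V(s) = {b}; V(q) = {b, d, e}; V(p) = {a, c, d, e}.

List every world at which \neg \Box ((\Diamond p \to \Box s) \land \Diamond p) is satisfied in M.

b, c, d, e

Let φ = \neg \Box ((\Diamond p \to \Box s) \land \Diamond p). Evaluate φ at each world:
  a (successors ∅): φ is false.
  b (successors {a}): φ is true.
  c (successors {a, b}): φ is true.
  d (successors {c}): φ is true.
  e (successors {a, b}): φ is true.
For instance, at b:
  At b: \Box ((\Diamond p \to \Box s) \land \Diamond p) is false, so \neg \Box ((\Diamond p \to \Box s) \land \Diamond p) is true.
    At b: \Box ((\Diamond p \to \Box s) \land \Diamond p) requires (\Diamond p \to \Box s) \land \Diamond p at every successor {a}.
      (\Diamond p \to \Box s) \land \Diamond p fails at a, so \Box ((\Diamond p \to \Box s) \land \Diamond p) is false at b.
Satisfying worlds: {b, c, d, e}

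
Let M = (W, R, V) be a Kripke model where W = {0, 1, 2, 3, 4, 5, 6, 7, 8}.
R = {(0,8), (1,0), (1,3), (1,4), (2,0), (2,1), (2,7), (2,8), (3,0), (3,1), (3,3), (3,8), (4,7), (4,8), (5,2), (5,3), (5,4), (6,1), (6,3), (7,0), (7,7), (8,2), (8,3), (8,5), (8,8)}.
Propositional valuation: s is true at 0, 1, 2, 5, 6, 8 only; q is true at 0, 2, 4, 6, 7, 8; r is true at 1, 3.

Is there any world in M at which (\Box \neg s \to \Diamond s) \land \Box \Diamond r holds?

Let φ = (\Box \neg s \to \Diamond s) \land \Box \Diamond r. Evaluate φ at each world:
  0 (successors {8}): φ is true.
  1 (successors {0, 3, 4}): φ is false.
  2 (successors {0, 1, 7, 8}): φ is false.
  3 (successors {0, 1, 3, 8}): φ is false.
  4 (successors {7, 8}): φ is false.
  5 (successors {2, 3, 4}): φ is false.
  6 (successors {1, 3}): φ is true.
  7 (successors {0, 7}): φ is false.
  8 (successors {2, 3, 5, 8}): φ is true.
Detail at 0 (witness):
  At 0: \Box \neg s \to \Diamond s is true, \Box \Diamond r is true, so (\Box \neg s \to \Diamond s) \land \Box \Diamond r is true.
    At 0: \Box \neg s is false, \Diamond s is true, so \Box \neg s \to \Diamond s is true.
      At 0: \Box \neg s requires \neg s at every successor {8}.
        \neg s fails at 8, so \Box \neg s is false at 0.
      At 0: \Diamond s requires s at some successor in {8}.
        s holds at 8, so \Diamond s is true at 0.
    At 0: \Box \Diamond r requires \Diamond r at every successor {8}.
      At 8: \Diamond r is true.
    So \Box \Diamond r is true at 0.

Yes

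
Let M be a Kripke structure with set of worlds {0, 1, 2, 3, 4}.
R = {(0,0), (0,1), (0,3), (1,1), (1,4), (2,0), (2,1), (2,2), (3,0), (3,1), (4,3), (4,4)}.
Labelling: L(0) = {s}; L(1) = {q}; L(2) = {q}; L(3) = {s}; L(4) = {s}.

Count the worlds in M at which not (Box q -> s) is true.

0

Let φ = not (Box q -> s). Evaluate φ at each world:
  0 (successors {0, 1, 3}): φ is false.
  1 (successors {1, 4}): φ is false.
  2 (successors {0, 1, 2}): φ is false.
  3 (successors {0, 1}): φ is false.
  4 (successors {3, 4}): φ is false.
For instance, at 0:
  At 0: Box q -> s is true, so not (Box q -> s) is false.
    At 0: Box q is false, s is true, so Box q -> s is true.
      At 0: Box q requires q at every successor {0, 1, 3}.
        q fails at 0, so Box q is false at 0.
Satisfying worlds: none.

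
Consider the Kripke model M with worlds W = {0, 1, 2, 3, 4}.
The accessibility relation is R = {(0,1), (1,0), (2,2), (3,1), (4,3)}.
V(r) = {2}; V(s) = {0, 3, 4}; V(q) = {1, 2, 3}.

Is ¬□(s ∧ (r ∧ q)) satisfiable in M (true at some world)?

Yes

Let φ = ¬□(s ∧ (r ∧ q)). Evaluate φ at each world:
  0 (successors {1}): φ is true.
  1 (successors {0}): φ is true.
  2 (successors {2}): φ is true.
  3 (successors {1}): φ is true.
  4 (successors {3}): φ is true.
Detail at 0 (witness):
  At 0: □(s ∧ (r ∧ q)) is false, so ¬□(s ∧ (r ∧ q)) is true.
    At 0: □(s ∧ (r ∧ q)) requires s ∧ (r ∧ q) at every successor {1}.
      s ∧ (r ∧ q) fails at 1, so □(s ∧ (r ∧ q)) is false at 0.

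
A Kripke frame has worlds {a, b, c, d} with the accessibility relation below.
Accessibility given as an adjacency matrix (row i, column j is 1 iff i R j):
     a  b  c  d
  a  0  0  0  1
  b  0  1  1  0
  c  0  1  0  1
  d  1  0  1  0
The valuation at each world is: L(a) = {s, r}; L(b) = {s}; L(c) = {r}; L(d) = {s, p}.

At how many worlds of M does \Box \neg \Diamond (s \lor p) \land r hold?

0

Let φ = \Box \neg \Diamond (s \lor p) \land r. Evaluate φ at each world:
  a (successors {d}): φ is false.
  b (successors {b, c}): φ is false.
  c (successors {b, d}): φ is false.
  d (successors {a, c}): φ is false.
For instance, at b:
  At b: \Box \neg \Diamond (s \lor p) is false, r is false, so \Box \neg \Diamond (s \lor p) \land r is false.
    At b: \Box \neg \Diamond (s \lor p) requires \neg \Diamond (s \lor p) at every successor {b, c}.
      \neg \Diamond (s \lor p) fails at b, so \Box \neg \Diamond (s \lor p) is false at b.
Satisfying worlds: none.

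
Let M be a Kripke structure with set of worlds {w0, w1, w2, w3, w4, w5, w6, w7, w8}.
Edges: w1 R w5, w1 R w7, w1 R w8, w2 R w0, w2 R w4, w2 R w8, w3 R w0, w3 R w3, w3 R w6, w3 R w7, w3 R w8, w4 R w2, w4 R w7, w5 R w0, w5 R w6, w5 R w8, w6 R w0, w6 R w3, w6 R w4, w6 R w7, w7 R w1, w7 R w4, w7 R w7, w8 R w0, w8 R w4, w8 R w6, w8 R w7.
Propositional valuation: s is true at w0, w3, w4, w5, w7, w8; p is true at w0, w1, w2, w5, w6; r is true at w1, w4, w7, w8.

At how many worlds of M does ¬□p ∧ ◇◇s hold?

8

Let φ = ¬□p ∧ ◇◇s. Evaluate φ at each world:
  w0 (successors ∅): φ is false.
  w1 (successors {w5, w7, w8}): φ is true.
  w2 (successors {w0, w4, w8}): φ is true.
  w3 (successors {w0, w3, w6, w7, w8}): φ is true.
  w4 (successors {w2, w7}): φ is true.
  w5 (successors {w0, w6, w8}): φ is true.
  w6 (successors {w0, w3, w4, w7}): φ is true.
  w7 (successors {w1, w4, w7}): φ is true.
  w8 (successors {w0, w4, w6, w7}): φ is true.
For instance, at w1:
  At w1: ¬□p is true, ◇◇s is true, so ¬□p ∧ ◇◇s is true.
    At w1: □p is false, so ¬□p is true.
      At w1: □p requires p at every successor {w5, w7, w8}.
        p fails at w7, so □p is false at w1.
    At w1: ◇◇s requires ◇s at some successor in {w5, w7, w8}.
      ◇s holds at w5, so ◇◇s is true at w1.
Satisfying worlds: {w1, w2, w3, w4, w5, w6, w7, w8}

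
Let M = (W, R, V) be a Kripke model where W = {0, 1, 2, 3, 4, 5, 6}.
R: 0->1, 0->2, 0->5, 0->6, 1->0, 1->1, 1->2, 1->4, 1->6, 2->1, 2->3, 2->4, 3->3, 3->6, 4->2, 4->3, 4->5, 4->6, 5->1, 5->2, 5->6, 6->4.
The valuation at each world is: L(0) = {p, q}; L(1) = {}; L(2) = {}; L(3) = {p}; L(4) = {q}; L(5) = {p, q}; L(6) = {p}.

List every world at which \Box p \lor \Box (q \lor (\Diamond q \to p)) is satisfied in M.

3, 6

Let φ = \Box p \lor \Box (q \lor (\Diamond q \to p)). Evaluate φ at each world:
  0 (successors {1, 2, 5, 6}): φ is false.
  1 (successors {0, 1, 2, 4, 6}): φ is false.
  2 (successors {1, 3, 4}): φ is false.
  3 (successors {3, 6}): φ is true.
  4 (successors {2, 3, 5, 6}): φ is false.
  5 (successors {1, 2, 6}): φ is false.
  6 (successors {4}): φ is true.
For instance, at 5:
  At 5: \Box p is false, \Box (q \lor (\Diamond q \to p)) is false, so \Box p \lor \Box (q \lor (\Diamond q \to p)) is false.
    At 5: \Box p requires p at every successor {1, 2, 6}.
      p fails at 1, so \Box p is false at 5.
    At 5: \Box (q \lor (\Diamond q \to p)) requires q \lor (\Diamond q \to p) at every successor {1, 2, 6}.
      q \lor (\Diamond q \to p) fails at 1, so \Box (q \lor (\Diamond q \to p)) is false at 5.
Satisfying worlds: {3, 6}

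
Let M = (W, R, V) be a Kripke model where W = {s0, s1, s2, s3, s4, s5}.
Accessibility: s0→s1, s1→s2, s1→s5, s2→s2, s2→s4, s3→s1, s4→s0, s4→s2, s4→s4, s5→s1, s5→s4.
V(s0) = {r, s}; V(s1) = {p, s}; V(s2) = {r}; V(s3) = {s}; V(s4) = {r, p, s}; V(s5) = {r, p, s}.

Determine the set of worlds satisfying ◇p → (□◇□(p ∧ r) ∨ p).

s1, s4, s5

Let φ = ◇p → (□◇□(p ∧ r) ∨ p). Evaluate φ at each world:
  s0 (successors {s1}): φ is false.
  s1 (successors {s2, s5}): φ is true.
  s2 (successors {s2, s4}): φ is false.
  s3 (successors {s1}): φ is false.
  s4 (successors {s0, s2, s4}): φ is true.
  s5 (successors {s1, s4}): φ is true.
For instance, at s4:
  At s4: ◇p is true, □◇□(p ∧ r) ∨ p is true, so ◇p → (□◇□(p ∧ r) ∨ p) is true.
    At s4: ◇p requires p at some successor in {s0, s2, s4}.
      p holds at s4, so ◇p is true at s4.
    At s4: □◇□(p ∧ r) is false, p is true, so □◇□(p ∧ r) ∨ p is true.
      At s4: □◇□(p ∧ r) requires ◇□(p ∧ r) at every successor {s0, s2, s4}.
        ◇□(p ∧ r) fails at s0, so □◇□(p ∧ r) is false at s4.
Satisfying worlds: {s1, s4, s5}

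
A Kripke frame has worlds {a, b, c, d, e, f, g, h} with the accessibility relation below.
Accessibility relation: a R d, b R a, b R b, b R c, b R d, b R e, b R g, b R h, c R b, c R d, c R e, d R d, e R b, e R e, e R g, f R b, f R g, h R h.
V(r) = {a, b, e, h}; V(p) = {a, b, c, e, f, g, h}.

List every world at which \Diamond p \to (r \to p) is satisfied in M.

a, b, c, d, e, f, g, h

Recall that \Diamond ψ holds at a world iff ψ holds at some accessible world.
Let φ = \Diamond p \to (r \to p). Evaluate φ at each world:
  a (successors {d}): φ is true.
  b (successors {a, b, c, d, e, g, h}): φ is true.
  c (successors {b, d, e}): φ is true.
  d (successors {d}): φ is true.
  e (successors {b, e, g}): φ is true.
  f (successors {b, g}): φ is true.
  g (successors ∅): φ is true.
  h (successors {h}): φ is true.
For instance, at f:
  At f: \Diamond p is true, r \to p is true, so \Diamond p \to (r \to p) is true.
    At f: \Diamond p requires p at some successor in {b, g}.
      p holds at b, so \Diamond p is true at f.
Satisfying worlds: {a, b, c, d, e, f, g, h}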